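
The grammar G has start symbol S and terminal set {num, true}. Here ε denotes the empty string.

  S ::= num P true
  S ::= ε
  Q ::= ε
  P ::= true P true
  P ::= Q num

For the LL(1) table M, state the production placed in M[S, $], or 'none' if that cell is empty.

S ::= ε

FIRST(S) = {ε, num}
FIRST(Q) = {ε}
FIRST(P) = {num, true}  (via Q num)
FOLLOW(S) includes $ since S is the start symbol.
FOLLOW(S): S appears on no right-hand side. Thus FOLLOW(S) = {$}.
For S ::= num P true: FIRST(num P true) = {num}, so it goes in M[S, t] for t ∈ {num}.
For S ::= ε: FIRST(ε) = {ε}, so it goes in M[S, t] for t ∈ {}; since ε ∈ FIRST, also for every t ∈ FOLLOW(S) = {$}.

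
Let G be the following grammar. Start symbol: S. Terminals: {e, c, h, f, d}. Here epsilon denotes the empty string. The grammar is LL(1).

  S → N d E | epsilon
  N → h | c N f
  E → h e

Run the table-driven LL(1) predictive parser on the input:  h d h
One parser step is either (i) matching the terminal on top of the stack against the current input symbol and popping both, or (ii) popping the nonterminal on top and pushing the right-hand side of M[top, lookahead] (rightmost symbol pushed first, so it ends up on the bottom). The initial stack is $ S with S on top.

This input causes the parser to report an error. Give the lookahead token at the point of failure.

step 1: stack=$ S  input=h d h $  — expand S → N d E
step 2: stack=$ E d N  input=h d h $  — expand N → h
step 3: stack=$ E d h  input=h d h $  — match h
step 4: stack=$ E d  input=d h $  — match d
step 5: stack=$ E  input=h $  — expand E → h e
step 6: stack=$ e h  input=h $  — match h
step 7: stack=$ e  input=$  — error: top is terminal e but lookahead is $

$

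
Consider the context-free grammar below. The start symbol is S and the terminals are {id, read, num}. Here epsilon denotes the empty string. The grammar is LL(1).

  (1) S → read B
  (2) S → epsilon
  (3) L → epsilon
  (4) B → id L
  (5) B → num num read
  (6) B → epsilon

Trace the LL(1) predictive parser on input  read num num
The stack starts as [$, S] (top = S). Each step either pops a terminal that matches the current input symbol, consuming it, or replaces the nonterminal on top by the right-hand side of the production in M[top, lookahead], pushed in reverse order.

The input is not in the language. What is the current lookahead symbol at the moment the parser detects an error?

step 1: stack=$ S  input=read num num $  — expand S → read B
step 2: stack=$ B read  input=read num num $  — match read
step 3: stack=$ B  input=num num $  — expand B → num num read
step 4: stack=$ read num num  input=num num $  — match num
step 5: stack=$ read num  input=num $  — match num
step 6: stack=$ read  input=$  — error: top is terminal read but lookahead is $

$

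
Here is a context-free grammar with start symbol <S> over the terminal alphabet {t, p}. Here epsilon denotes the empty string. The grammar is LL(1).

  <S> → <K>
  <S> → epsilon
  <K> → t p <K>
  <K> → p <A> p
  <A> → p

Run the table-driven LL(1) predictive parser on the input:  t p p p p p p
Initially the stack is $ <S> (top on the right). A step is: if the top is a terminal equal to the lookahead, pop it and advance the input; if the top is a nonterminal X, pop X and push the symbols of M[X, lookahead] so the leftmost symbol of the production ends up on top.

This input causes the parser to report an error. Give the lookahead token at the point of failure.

step 1: stack=$ <S>  input=t p p p p p p $  — expand <S> → <K>
step 2: stack=$ <K>  input=t p p p p p p $  — expand <K> → t p <K>
step 3: stack=$ <K> p t  input=t p p p p p p $  — match t
step 4: stack=$ <K> p  input=p p p p p p $  — match p
step 5: stack=$ <K>  input=p p p p p $  — expand <K> → p <A> p
step 6: stack=$ p <A> p  input=p p p p p $  — match p
step 7: stack=$ p <A>  input=p p p p $  — expand <A> → p
step 8: stack=$ p p  input=p p p p $  — match p
step 9: stack=$ p  input=p p p $  — match p
step 10: stack=$  input=p p $  — error: stack empty but input remains

p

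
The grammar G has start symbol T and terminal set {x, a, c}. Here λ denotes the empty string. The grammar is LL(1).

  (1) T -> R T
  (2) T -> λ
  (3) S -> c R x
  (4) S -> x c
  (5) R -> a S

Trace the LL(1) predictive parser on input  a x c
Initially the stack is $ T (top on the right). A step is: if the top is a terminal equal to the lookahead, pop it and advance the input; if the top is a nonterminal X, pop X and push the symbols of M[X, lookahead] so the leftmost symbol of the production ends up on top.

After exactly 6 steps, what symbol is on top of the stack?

     Stack    Input    Action
  1  $ T      a x c $  expand T -> R T
  2  $ T R    a x c $  expand R -> a S
  3  $ T S a  a x c $  match a
  4  $ T S    x c $    expand S -> x c
  5  $ T c x  x c $    match x
  6  $ T c    c $      match c
Stack after step 6: $ T (top = T).

T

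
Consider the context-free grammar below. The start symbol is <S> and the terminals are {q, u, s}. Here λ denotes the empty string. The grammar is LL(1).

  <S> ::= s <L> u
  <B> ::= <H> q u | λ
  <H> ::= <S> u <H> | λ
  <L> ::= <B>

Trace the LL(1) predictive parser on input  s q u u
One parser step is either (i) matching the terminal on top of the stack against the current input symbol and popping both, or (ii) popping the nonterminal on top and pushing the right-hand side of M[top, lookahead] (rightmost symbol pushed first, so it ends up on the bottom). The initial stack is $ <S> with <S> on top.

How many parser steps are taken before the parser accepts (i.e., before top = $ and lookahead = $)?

     Stack        Input      Action
  1  $ <S>        s q u u $  expand <S> ::= s <L> u
  2  $ u <L> s    s q u u $  match s
  3  $ u <L>      q u u $    expand <L> ::= <B>
  4  $ u <B>      q u u $    expand <B> ::= <H> q u
  5  $ u u q <H>  q u u $    expand <H> ::= λ
  6  $ u u q      q u u $    match q
  7  $ u u        u u $      match u
  8  $ u          u $        match u
Accept reached after 8 steps.

8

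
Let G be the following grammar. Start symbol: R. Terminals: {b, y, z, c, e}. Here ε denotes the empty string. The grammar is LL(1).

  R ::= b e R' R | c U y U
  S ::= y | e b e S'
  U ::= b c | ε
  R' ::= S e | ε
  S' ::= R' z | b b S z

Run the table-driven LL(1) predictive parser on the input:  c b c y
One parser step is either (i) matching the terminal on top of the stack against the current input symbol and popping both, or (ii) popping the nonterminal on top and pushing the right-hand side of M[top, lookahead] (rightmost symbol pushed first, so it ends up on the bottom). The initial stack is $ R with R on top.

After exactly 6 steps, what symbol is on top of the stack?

     Stack      Input      Action
  1  $ R        c b c y $  expand R ::= c U y U
  2  $ U y U c  c b c y $  match c
  3  $ U y U    b c y $    expand U ::= b c
  4  $ U y c b  b c y $    match b
  5  $ U y c    c y $      match c
  6  $ U y      y $        match y
Stack after step 6: $ U (top = U).

U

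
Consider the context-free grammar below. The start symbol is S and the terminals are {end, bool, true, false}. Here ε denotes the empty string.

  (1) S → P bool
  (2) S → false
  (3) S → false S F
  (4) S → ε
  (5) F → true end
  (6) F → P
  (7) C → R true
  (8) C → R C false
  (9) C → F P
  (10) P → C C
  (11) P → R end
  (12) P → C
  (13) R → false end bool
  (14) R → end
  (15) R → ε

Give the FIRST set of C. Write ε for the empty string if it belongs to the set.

FIRST(R): from R→false end bool we get {false}; from R→end we get {end}; from R→ε we get {ε}. So FIRST(R) = {ε, end, false}.
FIRST(S): from S→P bool we get {end, false, true}; from S→false we get {false}; from S→false S F we get {false}; from S→ε we get {ε}. So FIRST(S) = {ε, end, false, true}.
FIRST(F): from F→true end we get {true}; from F→P we get {end, false, true}. So FIRST(F) = {end, false, true}.
FIRST(C): from C→R true we get {end, false, true}; from C→R C false we get {end, false, true}; from C→F P we get {end, false, true}. So FIRST(C) = {end, false, true}.
FIRST(P): from P→C C we get {end, false, true}; from P→R end we get {end, false}; from P→C we get {end, false, true}. So FIRST(P) = {end, false, true}.

{end, false, true}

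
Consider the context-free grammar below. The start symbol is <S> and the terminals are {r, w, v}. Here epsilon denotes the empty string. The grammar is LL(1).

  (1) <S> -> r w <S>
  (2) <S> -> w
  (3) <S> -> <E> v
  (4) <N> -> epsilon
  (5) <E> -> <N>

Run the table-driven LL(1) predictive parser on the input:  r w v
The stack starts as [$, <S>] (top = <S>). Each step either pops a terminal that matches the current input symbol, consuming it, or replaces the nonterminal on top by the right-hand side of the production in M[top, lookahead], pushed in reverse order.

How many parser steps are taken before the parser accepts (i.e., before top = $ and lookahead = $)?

7

step 1: stack=$ <S>  input=r w v $  — expand <S> -> r w <S>
step 2: stack=$ <S> w r  input=r w v $  — match r
step 3: stack=$ <S> w  input=w v $  — match w
step 4: stack=$ <S>  input=v $  — expand <S> -> <E> v
step 5: stack=$ v <E>  input=v $  — expand <E> -> <N>
step 6: stack=$ v <N>  input=v $  — expand <N> -> epsilon
step 7: stack=$ v  input=v $  — match v
Accept reached after 7 steps.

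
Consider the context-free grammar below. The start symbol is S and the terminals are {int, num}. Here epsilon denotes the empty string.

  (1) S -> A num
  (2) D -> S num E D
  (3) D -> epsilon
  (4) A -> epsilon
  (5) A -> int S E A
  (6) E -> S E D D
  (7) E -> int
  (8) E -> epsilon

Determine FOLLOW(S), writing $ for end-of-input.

{$, int, num}

FIRST(A) = {epsilon, int}
FIRST(S) = {int, num}  (via A num)
FIRST(D) = {epsilon, int, num}  (via S num E D)
FIRST(E) = {epsilon, int, num}  (via S E D D)
FOLLOW(S) includes $ since S is the start symbol.
FOLLOW(A): in S->A num, A is followed by num with FIRST {num}; in A->int S E A, the suffix after A is empty (adds nothing new). Thus FOLLOW(A) = {num}.
FOLLOW(S): in D->S num E D, S is followed by num E D with FIRST {num}; in A->int S E A, S is followed by E A with FIRST {epsilon, int, num}; in A->int S E A, the suffix after S is nullable, so FOLLOW(S) ⊇ FOLLOW(A) = {num}; in E->S E D D, S is followed by E D D with FIRST {epsilon, int, num}; in E->S E D D, the suffix after S is nullable, so FOLLOW(S) ⊇ FOLLOW(E) = {int, num}. Thus FOLLOW(S) = {$, int, num}.
FOLLOW(D): in D->S num E D, the suffix after D is empty (adds nothing new); in E->S E D D (occurrence 1), D is followed by D with FIRST {epsilon, int, num}; in E->S E D D (occurrence 1), the suffix after D is nullable, so FOLLOW(D) ⊇ FOLLOW(E) = {int, num}; in E->S E D D (occurrence 2), the suffix after D is empty, so FOLLOW(D) ⊇ FOLLOW(E) = {int, num}. Thus FOLLOW(D) = {int, num}.
FOLLOW(E): in D->S num E D, E is followed by D with FIRST {epsilon, int, num}; in D->S num E D, the suffix after E is nullable, so FOLLOW(E) ⊇ FOLLOW(D) = {int, num}; in A->int S E A, E is followed by A with FIRST {epsilon, int}; in A->int S E A, the suffix after E is nullable, so FOLLOW(E) ⊇ FOLLOW(A) = {num}; in E->S E D D, E is followed by D D with FIRST {epsilon, int, num}; in E->S E D D, the suffix after E is nullable (adds nothing new). Thus FOLLOW(E) = {int, num}.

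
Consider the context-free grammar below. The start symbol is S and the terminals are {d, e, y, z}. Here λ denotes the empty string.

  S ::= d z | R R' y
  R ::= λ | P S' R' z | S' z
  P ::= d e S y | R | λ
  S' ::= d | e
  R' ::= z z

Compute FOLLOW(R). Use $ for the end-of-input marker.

{d, e, z}

FIRST(S'): from S'::=d we get {d}; from S'::=e we get {e}. So FIRST(S') = {d, e}.
FIRST(R'): from R'::=z z we get {z}. So FIRST(R') = {z}.
FIRST(S): from S::=d z we get {d}; from S::=R R' y we get {d, e, z}. So FIRST(S) = {d, e, z}.
FIRST(R): from R::=λ we get {λ}; from R::=P S' R' z we get {d, e}; from R::=S' z we get {d, e}. So FIRST(R) = {λ, d, e}.
FIRST(P): from P::=d e S y we get {d}; from P::=R we get {λ, d, e}; from P::=λ we get {λ}. So FIRST(P) = {λ, d, e}.
FOLLOW(S) includes $ since S is the start symbol.
FOLLOW(S): in P::=d e S y, S is followed by y with FIRST {y}. Thus FOLLOW(S) = {$, y}.
FOLLOW(P): in R::=P S' R' z, P is followed by S' R' z with FIRST {d, e}. Thus FOLLOW(P) = {d, e}.
FOLLOW(R): in S::=R R' y, R is followed by R' y with FIRST {z}; in P::=R, the suffix after R is empty, so FOLLOW(R) ⊇ FOLLOW(P) = {d, e}. Thus FOLLOW(R) = {d, e, z}.
FOLLOW(S'): in R::=P S' R' z, S' is followed by R' z with FIRST {z}; in R::=S' z, S' is followed by z with FIRST {z}. Thus FOLLOW(S') = {z}.
FOLLOW(R'): in S::=R R' y, R' is followed by y with FIRST {y}; in R::=P S' R' z, R' is followed by z with FIRST {z}. Thus FOLLOW(R') = {y, z}.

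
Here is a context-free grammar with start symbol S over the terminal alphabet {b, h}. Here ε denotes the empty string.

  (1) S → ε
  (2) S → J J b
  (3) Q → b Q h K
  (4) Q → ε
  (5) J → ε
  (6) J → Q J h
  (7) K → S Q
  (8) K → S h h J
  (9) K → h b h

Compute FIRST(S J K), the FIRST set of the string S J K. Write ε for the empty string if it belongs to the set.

{ε, b, h}

FIRST(Q) = {ε, b}
FIRST(J) = {ε, b, h}  (via Q J h)
FIRST(S) = {ε, b, h}  (via J J b)
FIRST(K) = {ε, b, h}  (via S Q, S h h J)
FIRST(S J K): take FIRST of each symbol in turn, carrying on past any symbol whose FIRST contains ε; result {ε, b, h}.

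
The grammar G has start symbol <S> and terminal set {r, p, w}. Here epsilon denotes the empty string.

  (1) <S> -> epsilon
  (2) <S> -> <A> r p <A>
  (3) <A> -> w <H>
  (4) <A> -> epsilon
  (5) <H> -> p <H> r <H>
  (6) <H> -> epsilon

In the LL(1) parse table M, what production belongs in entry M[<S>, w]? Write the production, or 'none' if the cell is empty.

<S> -> <A> r p <A>

FIRST(<A>) = {epsilon, w}
FIRST(<H>) = {epsilon, p}
FIRST(<S>) = {epsilon, r, w}  (via <A> r p <A>)
FOLLOW(<S>) includes $ since <S> is the start symbol.
FOLLOW(<S>): <S> appears on no right-hand side. Thus FOLLOW(<S>) = {$}.
For <S> -> epsilon: FIRST(epsilon) = {epsilon}, so it goes in M[<S>, t] for t ∈ {}; since epsilon ∈ FIRST, also for every t ∈ FOLLOW(<S>) = {$}.
For <S> -> <A> r p <A>: FIRST(<A> r p <A>) = {r, w}, so it goes in M[<S>, t] for t ∈ {r, w}.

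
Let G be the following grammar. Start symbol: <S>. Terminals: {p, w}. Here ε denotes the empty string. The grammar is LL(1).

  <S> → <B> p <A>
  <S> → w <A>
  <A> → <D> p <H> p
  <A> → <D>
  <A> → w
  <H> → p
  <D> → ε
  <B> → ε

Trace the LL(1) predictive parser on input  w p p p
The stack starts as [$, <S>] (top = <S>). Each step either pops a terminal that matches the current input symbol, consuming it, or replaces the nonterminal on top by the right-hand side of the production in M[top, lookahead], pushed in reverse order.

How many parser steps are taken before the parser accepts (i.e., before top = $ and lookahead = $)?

8

     Stack          Input      Action
  1  $ <S>          w p p p $  expand <S> → w <A>
  2  $ <A> w        w p p p $  match w
  3  $ <A>          p p p $    expand <A> → <D> p <H> p
  4  $ p <H> p <D>  p p p $    expand <D> → ε
  5  $ p <H> p      p p p $    match p
  6  $ p <H>        p p $      expand <H> → p
  7  $ p p          p p $      match p
  8  $ p            p $        match p
Accept reached after 8 steps.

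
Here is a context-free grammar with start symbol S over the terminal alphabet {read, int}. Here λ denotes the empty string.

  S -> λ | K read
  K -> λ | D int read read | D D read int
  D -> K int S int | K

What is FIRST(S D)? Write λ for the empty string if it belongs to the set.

{λ, int, read}

FIRST(S) = {λ, int, read}  (via K read)
FIRST(K) = {λ, int, read}  (via D int read read, D D read int)
FIRST(D) = {λ, int, read}  (via K int S int, K)
FIRST(S D): take FIRST of each symbol in turn, carrying on past any symbol whose FIRST contains λ; result {λ, int, read}.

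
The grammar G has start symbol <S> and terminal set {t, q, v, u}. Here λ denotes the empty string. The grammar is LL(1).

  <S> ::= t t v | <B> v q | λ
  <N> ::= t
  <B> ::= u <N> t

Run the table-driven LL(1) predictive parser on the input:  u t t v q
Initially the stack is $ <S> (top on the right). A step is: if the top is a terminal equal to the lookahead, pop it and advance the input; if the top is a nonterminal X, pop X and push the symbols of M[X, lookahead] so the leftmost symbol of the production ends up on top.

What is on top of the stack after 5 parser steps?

t

     Stack          Input        Action
  1  $ <S>          u t t v q $  expand <S> ::= <B> v q
  2  $ q v <B>      u t t v q $  expand <B> ::= u <N> t
  3  $ q v t <N> u  u t t v q $  match u
  4  $ q v t <N>    t t v q $    expand <N> ::= t
  5  $ q v t t      t t v q $    match t
Stack after step 5: $ q v t (top = t).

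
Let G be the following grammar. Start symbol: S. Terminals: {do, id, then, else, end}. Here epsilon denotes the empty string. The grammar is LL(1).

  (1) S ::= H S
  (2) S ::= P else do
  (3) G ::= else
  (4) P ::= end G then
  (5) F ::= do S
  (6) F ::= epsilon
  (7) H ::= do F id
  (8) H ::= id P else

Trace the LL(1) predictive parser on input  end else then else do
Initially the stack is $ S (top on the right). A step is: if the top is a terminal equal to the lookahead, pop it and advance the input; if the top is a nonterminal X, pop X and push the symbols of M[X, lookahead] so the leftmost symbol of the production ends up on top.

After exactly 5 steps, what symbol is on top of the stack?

step 1: stack=$ S  input=end else then else do $  — expand S ::= P else do
step 2: stack=$ do else P  input=end else then else do $  — expand P ::= end G then
step 3: stack=$ do else then G end  input=end else then else do $  — match end
step 4: stack=$ do else then G  input=else then else do $  — expand G ::= else
step 5: stack=$ do else then else  input=else then else do $  — match else
Stack after step 5: $ do else then (top = then).

then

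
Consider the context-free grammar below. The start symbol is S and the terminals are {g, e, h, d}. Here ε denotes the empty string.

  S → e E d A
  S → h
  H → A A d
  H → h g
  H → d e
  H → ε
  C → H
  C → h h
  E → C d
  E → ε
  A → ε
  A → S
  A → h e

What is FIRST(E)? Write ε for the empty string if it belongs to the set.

FIRST(S) = {e, h}
FIRST(A) = {ε, e, h}  (via S)
FIRST(H) = {ε, d, e, h}  (via A A d)
FIRST(C) = {ε, d, e, h}  (via H)
FIRST(E) = {ε, d, e, h}  (via C d)

{ε, d, e, h}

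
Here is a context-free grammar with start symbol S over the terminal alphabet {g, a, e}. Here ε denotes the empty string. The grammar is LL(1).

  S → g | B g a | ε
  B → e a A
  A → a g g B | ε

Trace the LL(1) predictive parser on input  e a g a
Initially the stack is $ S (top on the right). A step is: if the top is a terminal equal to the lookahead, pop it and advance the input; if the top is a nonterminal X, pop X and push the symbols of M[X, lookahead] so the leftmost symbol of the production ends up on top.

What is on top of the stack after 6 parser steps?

     Stack        Input      Action
  1  $ S          e a g a $  expand S → B g a
  2  $ a g B      e a g a $  expand B → e a A
  3  $ a g A a e  e a g a $  match e
  4  $ a g A a    a g a $    match a
  5  $ a g A      g a $      expand A → ε
  6  $ a g        g a $      match g
Stack after step 6: $ a (top = a).

a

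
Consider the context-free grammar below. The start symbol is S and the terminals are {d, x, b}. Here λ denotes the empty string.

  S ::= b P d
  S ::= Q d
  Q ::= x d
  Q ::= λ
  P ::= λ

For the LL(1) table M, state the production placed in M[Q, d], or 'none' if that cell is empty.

Q ::= λ

FIRST(Q) = {λ, x}
FIRST(P) = {λ}
FIRST(S) = {b, d, x}  (via Q d)
FOLLOW(S) includes $ since S is the start symbol.
FOLLOW(Q): in S::=Q d, Q is followed by d with FIRST {d}. Thus FOLLOW(Q) = {d}.
For Q ::= x d: FIRST(x d) = {x}, so it goes in M[Q, t] for t ∈ {x}.
For Q ::= λ: FIRST(λ) = {λ}, so it goes in M[Q, t] for t ∈ {}; since λ ∈ FIRST, also for every t ∈ FOLLOW(Q) = {d}.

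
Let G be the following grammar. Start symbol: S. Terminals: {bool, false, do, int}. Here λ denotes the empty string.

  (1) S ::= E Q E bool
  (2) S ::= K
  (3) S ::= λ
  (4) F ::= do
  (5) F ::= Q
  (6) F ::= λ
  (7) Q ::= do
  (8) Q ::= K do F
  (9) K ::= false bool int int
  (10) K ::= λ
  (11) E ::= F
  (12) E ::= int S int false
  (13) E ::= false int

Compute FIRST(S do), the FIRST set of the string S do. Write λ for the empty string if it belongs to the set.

FIRST(K): from K::=false bool int int we get {false}; from K::=λ we get {λ}. So FIRST(K) = {λ, false}.
FIRST(Q): from Q::=do we get {do}; from Q::=K do F we get {do, false}. So FIRST(Q) = {do, false}.
FIRST(F): from F::=do we get {do}; from F::=Q we get {do, false}; from F::=λ we get {λ}. So FIRST(F) = {λ, do, false}.
FIRST(E): from E::=F we get {λ, do, false}; from E::=int S int false we get {int}; from E::=false int we get {false}. So FIRST(E) = {λ, do, false, int}.
FIRST(S): from S::=E Q E bool we get {do, false, int}; from S::=K we get {λ, false}; from S::=λ we get {λ}. So FIRST(S) = {λ, do, false, int}.
FIRST(S do): take FIRST of each symbol in turn, carrying on past any symbol whose FIRST contains λ; result {do, false, int}.

{do, false, int}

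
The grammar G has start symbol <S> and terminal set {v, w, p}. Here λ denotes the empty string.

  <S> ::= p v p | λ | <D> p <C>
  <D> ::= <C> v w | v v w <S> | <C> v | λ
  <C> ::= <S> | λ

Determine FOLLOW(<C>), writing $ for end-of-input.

{$, p, v}

FIRST(<S>): from <S>::=p v p we get {p}; from <S>::=λ we get {λ}; from <S>::=<D> p <C> we get {p, v}. So FIRST(<S>) = {λ, p, v}.
FIRST(<C>): from <C>::=<S> we get {λ, p, v}; from <C>::=λ we get {λ}. So FIRST(<C>) = {λ, p, v}.
FIRST(<D>): from <D>::=<C> v w we get {p, v}; from <D>::=v v w <S> we get {v}; from <D>::=<C> v we get {p, v}; from <D>::=λ we get {λ}. So FIRST(<D>) = {λ, p, v}.
FOLLOW(<S>) includes $ since <S> is the start symbol.
FOLLOW(<D>): in <S>::=<D> p <C>, <D> is followed by p <C> with FIRST {p}. Thus FOLLOW(<D>) = {p}.
FOLLOW(<S>): in <D>::=v v w <S>, the suffix after <S> is empty, so FOLLOW(<S>) ⊇ FOLLOW(<D>) = {p}; in <C>::=<S>, the suffix after <S> is empty, so FOLLOW(<S>) ⊇ FOLLOW(<C>) = {$, p, v}. Thus FOLLOW(<S>) = {$, p, v}.
FOLLOW(<C>): in <S>::=<D> p <C>, the suffix after <C> is empty, so FOLLOW(<C>) ⊇ FOLLOW(<S>) = {$, p, v}; in <D>::=<C> v w, <C> is followed by v w with FIRST {v}; in <D>::=<C> v, <C> is followed by v with FIRST {v}. Thus FOLLOW(<C>) = {$, p, v}.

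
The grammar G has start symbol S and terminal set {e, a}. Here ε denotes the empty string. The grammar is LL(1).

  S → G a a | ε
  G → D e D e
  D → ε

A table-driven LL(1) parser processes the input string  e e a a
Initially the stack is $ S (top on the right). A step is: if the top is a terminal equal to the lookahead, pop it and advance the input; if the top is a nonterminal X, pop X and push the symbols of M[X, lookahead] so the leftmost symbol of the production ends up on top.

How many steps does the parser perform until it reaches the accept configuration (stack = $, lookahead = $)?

step 1: stack=$ S  input=e e a a $  — expand S → G a a
step 2: stack=$ a a G  input=e e a a $  — expand G → D e D e
step 3: stack=$ a a e D e D  input=e e a a $  — expand D → ε
step 4: stack=$ a a e D e  input=e e a a $  — match e
step 5: stack=$ a a e D  input=e a a $  — expand D → ε
step 6: stack=$ a a e  input=e a a $  — match e
step 7: stack=$ a a  input=a a $  — match a
step 8: stack=$ a  input=a $  — match a
Accept reached after 8 steps.

8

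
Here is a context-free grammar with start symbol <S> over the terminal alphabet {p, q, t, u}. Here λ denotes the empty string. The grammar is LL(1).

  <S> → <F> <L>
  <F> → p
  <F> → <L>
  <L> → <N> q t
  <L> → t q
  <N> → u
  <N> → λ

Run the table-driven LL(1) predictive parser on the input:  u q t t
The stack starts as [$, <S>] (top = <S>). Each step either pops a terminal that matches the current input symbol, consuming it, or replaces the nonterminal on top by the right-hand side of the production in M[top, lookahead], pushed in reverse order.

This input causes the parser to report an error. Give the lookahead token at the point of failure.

$

      Stack          Input      Action
   1  $ <S>          u q t t $  expand <S> → <F> <L>
   2  $ <L> <F>      u q t t $  expand <F> → <L>
   3  $ <L> <L>      u q t t $  expand <L> → <N> q t
   4  $ <L> t q <N>  u q t t $  expand <N> → u
   5  $ <L> t q u    u q t t $  match u
   6  $ <L> t q      q t t $    match q
   7  $ <L> t        t t $      match t
   8  $ <L>          t $        expand <L> → t q
   9  $ q t          t $        match t
  10  $ q            $          error: top is terminal q but lookahead is $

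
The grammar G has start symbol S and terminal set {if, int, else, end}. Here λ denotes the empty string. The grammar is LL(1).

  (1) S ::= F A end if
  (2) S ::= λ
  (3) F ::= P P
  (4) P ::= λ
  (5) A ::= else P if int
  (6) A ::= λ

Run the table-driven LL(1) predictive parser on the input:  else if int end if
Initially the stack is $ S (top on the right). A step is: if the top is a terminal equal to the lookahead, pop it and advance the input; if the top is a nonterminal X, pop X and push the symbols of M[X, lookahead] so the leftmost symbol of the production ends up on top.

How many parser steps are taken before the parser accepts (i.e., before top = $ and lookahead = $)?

step 1: stack=$ S  input=else if int end if $  — expand S ::= F A end if
step 2: stack=$ if end A F  input=else if int end if $  — expand F ::= P P
step 3: stack=$ if end A P P  input=else if int end if $  — expand P ::= λ
step 4: stack=$ if end A P  input=else if int end if $  — expand P ::= λ
step 5: stack=$ if end A  input=else if int end if $  — expand A ::= else P if int
step 6: stack=$ if end int if P else  input=else if int end if $  — match else
step 7: stack=$ if end int if P  input=if int end if $  — expand P ::= λ
step 8: stack=$ if end int if  input=if int end if $  — match if
step 9: stack=$ if end int  input=int end if $  — match int
step 10: stack=$ if end  input=end if $  — match end
step 11: stack=$ if  input=if $  — match if
Accept reached after 11 steps.

11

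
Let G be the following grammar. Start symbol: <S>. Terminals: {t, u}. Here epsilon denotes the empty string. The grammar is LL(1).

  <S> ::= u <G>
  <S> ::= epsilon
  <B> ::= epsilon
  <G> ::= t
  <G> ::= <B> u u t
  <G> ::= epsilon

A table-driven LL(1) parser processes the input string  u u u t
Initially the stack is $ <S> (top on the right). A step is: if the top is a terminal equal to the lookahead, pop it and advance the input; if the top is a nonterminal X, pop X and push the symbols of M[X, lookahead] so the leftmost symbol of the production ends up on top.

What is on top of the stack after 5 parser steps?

step 1: stack=$ <S>  input=u u u t $  — expand <S> ::= u <G>
step 2: stack=$ <G> u  input=u u u t $  — match u
step 3: stack=$ <G>  input=u u t $  — expand <G> ::= <B> u u t
step 4: stack=$ t u u <B>  input=u u t $  — expand <B> ::= epsilon
step 5: stack=$ t u u  input=u u t $  — match u
Stack after step 5: $ t u (top = u).

u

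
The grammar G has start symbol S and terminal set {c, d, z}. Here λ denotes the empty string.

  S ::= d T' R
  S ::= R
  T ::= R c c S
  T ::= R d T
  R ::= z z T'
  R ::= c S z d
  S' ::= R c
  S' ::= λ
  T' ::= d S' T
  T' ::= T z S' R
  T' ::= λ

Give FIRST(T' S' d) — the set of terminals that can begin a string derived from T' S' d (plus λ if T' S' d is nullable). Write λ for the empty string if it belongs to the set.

FIRST(R): from R::=z z T' we get {z}; from R::=c S z d we get {c}. So FIRST(R) = {c, z}.
FIRST(S): from S::=d T' R we get {d}; from S::=R we get {c, z}. So FIRST(S) = {c, d, z}.
FIRST(T): from T::=R c c S we get {c, z}; from T::=R d T we get {c, z}. So FIRST(T) = {c, z}.
FIRST(S'): from S'::=R c we get {c, z}; from S'::=λ we get {λ}. So FIRST(S') = {λ, c, z}.
FIRST(T'): from T'::=d S' T we get {d}; from T'::=T z S' R we get {c, z}; from T'::=λ we get {λ}. So FIRST(T') = {λ, c, d, z}.
FIRST(T' S' d): take FIRST of each symbol in turn, carrying on past any symbol whose FIRST contains λ; result {c, d, z}.

{c, d, z}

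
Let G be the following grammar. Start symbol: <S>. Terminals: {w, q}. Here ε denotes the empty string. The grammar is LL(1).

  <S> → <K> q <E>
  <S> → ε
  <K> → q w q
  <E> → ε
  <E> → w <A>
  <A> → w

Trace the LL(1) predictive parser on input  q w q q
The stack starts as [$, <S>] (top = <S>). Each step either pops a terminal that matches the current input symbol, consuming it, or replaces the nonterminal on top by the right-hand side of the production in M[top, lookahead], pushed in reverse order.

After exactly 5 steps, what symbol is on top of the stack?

q

step 1: stack=$ <S>  input=q w q q $  — expand <S> → <K> q <E>
step 2: stack=$ <E> q <K>  input=q w q q $  — expand <K> → q w q
step 3: stack=$ <E> q q w q  input=q w q q $  — match q
step 4: stack=$ <E> q q w  input=w q q $  — match w
step 5: stack=$ <E> q q  input=q q $  — match q
Stack after step 5: $ <E> q (top = q).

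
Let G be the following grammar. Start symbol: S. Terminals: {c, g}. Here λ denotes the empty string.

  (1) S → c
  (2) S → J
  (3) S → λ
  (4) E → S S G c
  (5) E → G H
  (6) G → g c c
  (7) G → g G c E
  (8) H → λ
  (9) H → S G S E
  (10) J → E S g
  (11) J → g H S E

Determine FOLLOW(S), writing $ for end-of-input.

FIRST(G): from G→g c c we get {g}; from G→g G c E we get {g}. So FIRST(G) = {g}.
FIRST(S): from S→c we get {c}; from S→J we get {c, g}; from S→λ we get {λ}. So FIRST(S) = {λ, c, g}.
FIRST(E): from E→S S G c we get {c, g}; from E→G H we get {g}. So FIRST(E) = {c, g}.
FIRST(H): from H→λ we get {λ}; from H→S G S E we get {c, g}. So FIRST(H) = {λ, c, g}.
FIRST(J): from J→E S g we get {c, g}; from J→g H S E we get {g}. So FIRST(J) = {c, g}.
FOLLOW(S) includes $ since S is the start symbol.
FOLLOW(S): in E→S S G c (occurrence 1), S is followed by S G c with FIRST {c, g}; in E→S S G c (occurrence 2), S is followed by G c with FIRST {g}; in H→S G S E (occurrence 1), S is followed by G S E with FIRST {g}; in H→S G S E (occurrence 2), S is followed by E with FIRST {c, g}; in J→E S g, S is followed by g with FIRST {g}; in J→g H S E, S is followed by E with FIRST {c, g}. Thus FOLLOW(S) = {$, c, g}.
FOLLOW(J): in S→J, the suffix after J is empty, so FOLLOW(J) ⊇ FOLLOW(S) = {$, c, g}. Thus FOLLOW(J) = {$, c, g}.
FOLLOW(E): in G→g G c E, the suffix after E is empty, so FOLLOW(E) ⊇ FOLLOW(G) = {$, c, g}; in H→S G S E, the suffix after E is empty, so FOLLOW(E) ⊇ FOLLOW(H) = {$, c, g}; in J→E S g, E is followed by S g with FIRST {c, g}; in J→g H S E, the suffix after E is empty, so FOLLOW(E) ⊇ FOLLOW(J) = {$, c, g}. Thus FOLLOW(E) = {$, c, g}.
FOLLOW(G): in E→S S G c, G is followed by c with FIRST {c}; in E→G H, G is followed by H with FIRST {λ, c, g}; in E→G H, the suffix after G is nullable, so FOLLOW(G) ⊇ FOLLOW(E) = {$, c, g}; in G→g G c E, G is followed by c E with FIRST {c}; in H→S G S E, G is followed by S E with FIRST {c, g}. Thus FOLLOW(G) = {$, c, g}.
FOLLOW(H): in E→G H, the suffix after H is empty, so FOLLOW(H) ⊇ FOLLOW(E) = {$, c, g}; in J→g H S E, H is followed by S E with FIRST {c, g}. Thus FOLLOW(H) = {$, c, g}.

{$, c, g}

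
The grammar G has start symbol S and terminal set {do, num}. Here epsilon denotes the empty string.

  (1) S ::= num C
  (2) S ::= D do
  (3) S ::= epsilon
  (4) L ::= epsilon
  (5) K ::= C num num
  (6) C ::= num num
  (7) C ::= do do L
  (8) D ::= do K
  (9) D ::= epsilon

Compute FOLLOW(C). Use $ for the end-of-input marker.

FIRST(L) = {epsilon}
FIRST(C) = {do, num}
FIRST(D) = {epsilon, do}
FIRST(S) = {epsilon, do, num}  (via D do)
FIRST(K) = {do, num}  (via C num num)
FOLLOW(S) includes $ since S is the start symbol.
FOLLOW(S): S appears on no right-hand side. Thus FOLLOW(S) = {$}.
FOLLOW(C): in S::=num C, the suffix after C is empty, so FOLLOW(C) ⊇ FOLLOW(S) = {$}; in K::=C num num, C is followed by num num with FIRST {num}. Thus FOLLOW(C) = {$, num}.
FOLLOW(L): in C::=do do L, the suffix after L is empty, so FOLLOW(L) ⊇ FOLLOW(C) = {$, num}. Thus FOLLOW(L) = {$, num}.
FOLLOW(D): in S::=D do, D is followed by do with FIRST {do}. Thus FOLLOW(D) = {do}.
FOLLOW(K): in D::=do K, the suffix after K is empty, so FOLLOW(K) ⊇ FOLLOW(D) = {do}. Thus FOLLOW(K) = {do}.

{$, num}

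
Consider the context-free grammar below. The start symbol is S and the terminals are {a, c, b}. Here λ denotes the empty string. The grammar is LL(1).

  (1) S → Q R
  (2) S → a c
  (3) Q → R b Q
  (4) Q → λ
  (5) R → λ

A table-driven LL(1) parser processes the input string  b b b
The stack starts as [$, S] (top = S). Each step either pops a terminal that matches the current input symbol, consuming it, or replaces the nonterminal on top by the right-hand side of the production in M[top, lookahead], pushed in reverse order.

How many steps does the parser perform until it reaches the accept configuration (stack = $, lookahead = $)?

12

step 1: stack=$ S  input=b b b $  — expand S → Q R
step 2: stack=$ R Q  input=b b b $  — expand Q → R b Q
step 3: stack=$ R Q b R  input=b b b $  — expand R → λ
step 4: stack=$ R Q b  input=b b b $  — match b
step 5: stack=$ R Q  input=b b $  — expand Q → R b Q
step 6: stack=$ R Q b R  input=b b $  — expand R → λ
step 7: stack=$ R Q b  input=b b $  — match b
step 8: stack=$ R Q  input=b $  — expand Q → R b Q
step 9: stack=$ R Q b R  input=b $  — expand R → λ
step 10: stack=$ R Q b  input=b $  — match b
step 11: stack=$ R Q  input=$  — expand Q → λ
step 12: stack=$ R  input=$  — expand R → λ
Accept reached after 12 steps.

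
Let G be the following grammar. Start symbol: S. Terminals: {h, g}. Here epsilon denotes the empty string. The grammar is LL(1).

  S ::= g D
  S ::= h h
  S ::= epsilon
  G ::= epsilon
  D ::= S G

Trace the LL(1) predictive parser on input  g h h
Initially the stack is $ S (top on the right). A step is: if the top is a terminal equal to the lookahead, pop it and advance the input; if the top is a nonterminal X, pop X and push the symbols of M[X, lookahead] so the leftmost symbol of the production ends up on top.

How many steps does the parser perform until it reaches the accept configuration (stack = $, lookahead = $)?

step 1: stack=$ S  input=g h h $  — expand S ::= g D
step 2: stack=$ D g  input=g h h $  — match g
step 3: stack=$ D  input=h h $  — expand D ::= S G
step 4: stack=$ G S  input=h h $  — expand S ::= h h
step 5: stack=$ G h h  input=h h $  — match h
step 6: stack=$ G h  input=h $  — match h
step 7: stack=$ G  input=$  — expand G ::= epsilon
Accept reached after 7 steps.

7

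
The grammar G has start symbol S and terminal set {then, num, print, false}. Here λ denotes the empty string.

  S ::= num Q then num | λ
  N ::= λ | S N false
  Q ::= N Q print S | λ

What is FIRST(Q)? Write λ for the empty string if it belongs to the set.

FIRST(S): from S::=num Q then num we get {num}; from S::=λ we get {λ}. So FIRST(S) = {λ, num}.
FIRST(N): from N::=λ we get {λ}; from N::=S N false we get {false, num}. So FIRST(N) = {λ, false, num}.
FIRST(Q): from Q::=N Q print S we get {false, num, print}; from Q::=λ we get {λ}. So FIRST(Q) = {λ, false, num, print}.

{λ, false, num, print}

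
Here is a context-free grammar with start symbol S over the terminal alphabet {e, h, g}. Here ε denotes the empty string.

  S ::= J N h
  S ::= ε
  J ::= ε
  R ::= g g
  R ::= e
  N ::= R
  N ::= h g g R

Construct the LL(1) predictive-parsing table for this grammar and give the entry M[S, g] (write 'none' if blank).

FIRST(J) = {ε}
FIRST(R) = {e, g}
FIRST(N) = {e, g, h}  (via R)
FIRST(S) = {ε, e, g, h}  (via J N h)
FOLLOW(S) includes $ since S is the start symbol.
FOLLOW(S): S appears on no right-hand side. Thus FOLLOW(S) = {$}.
For S ::= J N h: FIRST(J N h) = {e, g, h}, so it goes in M[S, t] for t ∈ {e, g, h}.
For S ::= ε: FIRST(ε) = {ε}, so it goes in M[S, t] for t ∈ {}; since ε ∈ FIRST, also for every t ∈ FOLLOW(S) = {$}.

S ::= J N h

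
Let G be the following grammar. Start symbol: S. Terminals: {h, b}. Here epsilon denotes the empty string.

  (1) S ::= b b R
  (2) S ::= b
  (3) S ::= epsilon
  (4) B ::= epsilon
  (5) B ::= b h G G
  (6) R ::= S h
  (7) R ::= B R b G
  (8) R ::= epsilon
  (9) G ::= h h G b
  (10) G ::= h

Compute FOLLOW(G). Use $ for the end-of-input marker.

{$, b, h}

FIRST(S) = {epsilon, b}
FIRST(B) = {epsilon, b}
FIRST(G) = {h}
FIRST(R) = {epsilon, b, h}  (via S h, B R b G)
FOLLOW(S) includes $ since S is the start symbol.
FOLLOW(S): in R::=S h, S is followed by h with FIRST {h}. Thus FOLLOW(S) = {$, h}.
FOLLOW(B): in R::=B R b G, B is followed by R b G with FIRST {b, h}. Thus FOLLOW(B) = {b, h}.
FOLLOW(R): in S::=b b R, the suffix after R is empty, so FOLLOW(R) ⊇ FOLLOW(S) = {$, h}; in R::=B R b G, R is followed by b G with FIRST {b}. Thus FOLLOW(R) = {$, b, h}.
FOLLOW(G): in B::=b h G G (occurrence 1), G is followed by G with FIRST {h}; in B::=b h G G (occurrence 2), the suffix after G is empty, so FOLLOW(G) ⊇ FOLLOW(B) = {b, h}; in R::=B R b G, the suffix after G is empty, so FOLLOW(G) ⊇ FOLLOW(R) = {$, b, h}; in G::=h h G b, G is followed by b with FIRST {b}. Thus FOLLOW(G) = {$, b, h}.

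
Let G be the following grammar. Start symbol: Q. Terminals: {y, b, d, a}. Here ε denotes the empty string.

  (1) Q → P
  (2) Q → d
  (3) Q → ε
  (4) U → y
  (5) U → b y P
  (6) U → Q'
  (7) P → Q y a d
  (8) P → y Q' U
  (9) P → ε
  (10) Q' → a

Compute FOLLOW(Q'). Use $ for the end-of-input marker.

{$, a, b, y}

FIRST(Q'): from Q'→a we get {a}. So FIRST(Q') = {a}.
FIRST(U): from U→y we get {y}; from U→b y P we get {b}; from U→Q' we get {a}. So FIRST(U) = {a, b, y}.
FIRST(Q): from Q→P we get {ε, d, y}; from Q→d we get {d}; from Q→ε we get {ε}. So FIRST(Q) = {ε, d, y}.
FIRST(P): from P→Q y a d we get {d, y}; from P→y Q' U we get {y}; from P→ε we get {ε}. So FIRST(P) = {ε, d, y}.
FOLLOW(Q) includes $ since Q is the start symbol.
FOLLOW(Q): in P→Q y a d, Q is followed by y a d with FIRST {y}. Thus FOLLOW(Q) = {$, y}.
FOLLOW(U): in P→y Q' U, the suffix after U is empty, so FOLLOW(U) ⊇ FOLLOW(P) = {$, y}. Thus FOLLOW(U) = {$, y}.
FOLLOW(P): in Q→P, the suffix after P is empty, so FOLLOW(P) ⊇ FOLLOW(Q) = {$, y}; in U→b y P, the suffix after P is empty, so FOLLOW(P) ⊇ FOLLOW(U) = {$, y}. Thus FOLLOW(P) = {$, y}.
FOLLOW(Q'): in U→Q', the suffix after Q' is empty, so FOLLOW(Q') ⊇ FOLLOW(U) = {$, y}; in P→y Q' U, Q' is followed by U with FIRST {a, b, y}. Thus FOLLOW(Q') = {$, a, b, y}.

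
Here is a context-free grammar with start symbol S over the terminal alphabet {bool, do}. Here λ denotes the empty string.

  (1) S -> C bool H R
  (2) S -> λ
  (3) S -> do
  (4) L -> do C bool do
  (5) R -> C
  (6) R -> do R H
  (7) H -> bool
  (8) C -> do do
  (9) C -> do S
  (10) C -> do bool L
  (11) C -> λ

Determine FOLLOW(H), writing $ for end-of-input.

{$, bool, do}

FIRST(L) = {do}
FIRST(H) = {bool}
FIRST(C) = {λ, do}
FIRST(S) = {λ, bool, do}  (via C bool H R)
FIRST(R) = {λ, do}  (via C)
FOLLOW(S) includes $ since S is the start symbol.
FOLLOW(S): in C->do S, the suffix after S is empty, so FOLLOW(S) ⊇ FOLLOW(C) = {$, bool}. Thus FOLLOW(S) = {$, bool}.
FOLLOW(R): in S->C bool H R, the suffix after R is empty, so FOLLOW(R) ⊇ FOLLOW(S) = {$, bool}; in R->do R H, R is followed by H with FIRST {bool}. Thus FOLLOW(R) = {$, bool}.
FOLLOW(H): in S->C bool H R, H is followed by R with FIRST {λ, do}; in S->C bool H R, the suffix after H is nullable, so FOLLOW(H) ⊇ FOLLOW(S) = {$, bool}; in R->do R H, the suffix after H is empty, so FOLLOW(H) ⊇ FOLLOW(R) = {$, bool}. Thus FOLLOW(H) = {$, bool, do}.
FOLLOW(C): in S->C bool H R, C is followed by bool H R with FIRST {bool}; in L->do C bool do, C is followed by bool do with FIRST {bool}; in R->C, the suffix after C is empty, so FOLLOW(C) ⊇ FOLLOW(R) = {$, bool}. Thus FOLLOW(C) = {$, bool}.
FOLLOW(L): in C->do bool L, the suffix after L is empty, so FOLLOW(L) ⊇ FOLLOW(C) = {$, bool}. Thus FOLLOW(L) = {$, bool}.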